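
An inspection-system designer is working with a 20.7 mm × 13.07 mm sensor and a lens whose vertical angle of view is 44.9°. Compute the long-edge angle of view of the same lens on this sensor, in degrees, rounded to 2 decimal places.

66.40°

From the vertical AOV: f = 13.07 / (2·tan(22.45°)) = 13.07 / 0.82638 ≈ 15.8159 mm.
Long-edge AOV = 2·arctan(20.7 / (2 × 15.8159)) = 2·arctan(0.65440) ≈ 66.4018°.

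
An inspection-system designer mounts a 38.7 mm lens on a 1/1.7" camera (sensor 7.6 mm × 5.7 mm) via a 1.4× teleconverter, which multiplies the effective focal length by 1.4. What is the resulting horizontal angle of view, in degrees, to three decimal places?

8.024°

Effective focal length f = 38.7 × 1.4 = 54.18 mm.
α = 2·arctan(7.6 / (2 × 54.18)) = 2·arctan(0.07014) ≈ 8.0239°.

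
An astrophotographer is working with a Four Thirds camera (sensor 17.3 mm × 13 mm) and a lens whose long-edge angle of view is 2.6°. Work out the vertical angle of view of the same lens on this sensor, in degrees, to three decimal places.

1.954°

From the long-edge AOV: f = 17.3 / (2·tan(1.3°)) = 17.3 / 0.04539 ≈ 381.1719 mm.
Vertical AOV = 2·arctan(13 / (2 × 381.1719)) = 2·arctan(0.01705) ≈ 1.9539°.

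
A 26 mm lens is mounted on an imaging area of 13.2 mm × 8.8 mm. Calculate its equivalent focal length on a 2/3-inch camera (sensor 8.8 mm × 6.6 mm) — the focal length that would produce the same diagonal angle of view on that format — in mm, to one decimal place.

Sensor diagonal = √(13.2² + 8.8²) = √251.6800 ≈ 15.8644 mm.
Sensor diagonal = √(8.8² + 6.6²) = √121.0000 ≈ 11.0000 mm.
Equal angle of view means equal diagonal/f ratio, so f₂ = f₁ · (diagonal₂/diagonal₁) = 26 × 11.0000/15.8644.
f₂ = 26 × 0.69338 ≈ 18.028 mm.

18.0 mm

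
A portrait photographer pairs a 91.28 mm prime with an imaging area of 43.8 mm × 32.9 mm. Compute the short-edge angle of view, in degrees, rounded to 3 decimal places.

20.432°

Angle of view α = 2·arctan(h/2f) with h = 32.9 mm and f = 91.28 mm.
h/2f = 0.18021; arctan(0.18021) ≈ 10.2159°, so α ≈ 20.4318°.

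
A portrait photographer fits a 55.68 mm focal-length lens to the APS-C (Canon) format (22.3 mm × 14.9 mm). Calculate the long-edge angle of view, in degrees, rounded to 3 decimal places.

22.648°

Angle of view α = 2·arctan(w/2f) with w = 22.3 mm and f = 55.68 mm.
w/2f = 0.20025; arctan(0.20025) ≈ 11.3238°, so α ≈ 22.6476°.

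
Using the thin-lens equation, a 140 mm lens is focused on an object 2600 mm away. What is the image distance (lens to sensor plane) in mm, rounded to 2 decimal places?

147.97 mm

1/dᵢ = 1/f − 1/dₒ = 1/140 − 1/2600 = 0.0067582 mm⁻¹.
dᵢ = 1/0.0067582 ≈ 147.9675 mm.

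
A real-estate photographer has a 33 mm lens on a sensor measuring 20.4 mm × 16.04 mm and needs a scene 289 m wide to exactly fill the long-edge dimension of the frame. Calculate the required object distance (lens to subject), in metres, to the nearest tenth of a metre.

467.5 m

W: 289 m = 289000 mm.
Magnification m = w/W = dᵢ/dₒ; combined with 1/f = 1/dₒ + 1/dᵢ this gives dₒ = f·(1 + W/w).
dₒ = 33 mm × (1 + 289000/20.4) = 33 × 14167.6667 ≈ 467533.000 mm = 467.533 m.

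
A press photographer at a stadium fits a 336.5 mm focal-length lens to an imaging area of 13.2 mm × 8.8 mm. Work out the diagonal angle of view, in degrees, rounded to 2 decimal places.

2.70°

Sensor diagonal = √(13.2² + 8.8²) = √251.6800 ≈ 15.8644 mm.
Angle of view α = 2·arctan(d/2f) with d = 15.8644 mm and f = 336.5 mm.
d/2f = 0.02357; arctan(0.02357) ≈ 1.3504°, so α ≈ 2.7007°.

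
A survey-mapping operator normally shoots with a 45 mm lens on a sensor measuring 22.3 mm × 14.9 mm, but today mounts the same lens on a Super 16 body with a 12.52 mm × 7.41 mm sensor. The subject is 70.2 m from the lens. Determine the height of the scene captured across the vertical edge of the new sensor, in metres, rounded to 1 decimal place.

The focal length stays 45 mm; the relevant sensor dimension is now h = 7.41 mm. Object distance dₒ = 70.2 m = 70200 mm.
Thin-lens field height W = h·(dₒ − f)/f = 7.41 × (70200 − 45)/45 ≈ 11552.190 mm = 11.5522 m.

11.6 m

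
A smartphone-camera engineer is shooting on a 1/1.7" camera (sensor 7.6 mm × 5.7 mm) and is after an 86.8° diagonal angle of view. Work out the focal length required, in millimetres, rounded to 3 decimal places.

Sensor diagonal = √(7.6² + 5.7²) = √90.2500 ≈ 9.5000 mm.
From α = 2·arctan(d/2f) we get f = d / (2·tan(α/2)).
With d = 9.5000 mm and α/2 = 43.4°, tan(α/2) ≈ 0.94565, so f ≈ 9.5000 / 1.89131 ≈ 5.0230 mm.

5.023 mm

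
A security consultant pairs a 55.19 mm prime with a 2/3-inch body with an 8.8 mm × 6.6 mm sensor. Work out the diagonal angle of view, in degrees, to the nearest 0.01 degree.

Sensor diagonal = √(8.8² + 6.6²) = √121.0000 ≈ 11.0000 mm.
Angle of view α = 2·arctan(d/2f) with d = 11.0000 mm and f = 55.19 mm.
d/2f = 0.09966; arctan(0.09966) ≈ 5.6911°, so α ≈ 11.3821°.

11.38°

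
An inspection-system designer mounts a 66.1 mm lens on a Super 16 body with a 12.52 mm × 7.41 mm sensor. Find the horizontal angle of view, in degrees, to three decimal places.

10.820°

Angle of view α = 2·arctan(w/2f) with w = 12.52 mm and f = 66.1 mm.
w/2f = 0.09470; arctan(0.09470) ≈ 5.4101°, so α ≈ 10.8201°.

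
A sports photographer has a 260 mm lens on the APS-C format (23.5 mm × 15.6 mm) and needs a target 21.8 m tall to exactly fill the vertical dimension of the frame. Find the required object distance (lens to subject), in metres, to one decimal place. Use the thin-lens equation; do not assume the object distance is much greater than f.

W: 21.8 m = 21800 mm.
Magnification m = h/W = dᵢ/dₒ; combined with 1/f = 1/dₒ + 1/dᵢ this gives dₒ = f·(1 + W/h).
dₒ = 260 mm × (1 + 21800/15.6) = 260 × 1398.4359 ≈ 363593.333 mm = 363.593 m.

363.6 m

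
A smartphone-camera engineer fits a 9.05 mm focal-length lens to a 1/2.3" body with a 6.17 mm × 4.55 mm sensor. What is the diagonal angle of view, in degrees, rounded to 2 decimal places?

45.91°

Sensor diagonal = √(6.17² + 4.55²) = √58.7714 ≈ 7.6663 mm.
Angle of view α = 2·arctan(d/2f) with d = 7.6663 mm and f = 9.05 mm.
d/2f = 0.42355; arctan(0.42355) ≈ 22.9551°, so α ≈ 45.9102°.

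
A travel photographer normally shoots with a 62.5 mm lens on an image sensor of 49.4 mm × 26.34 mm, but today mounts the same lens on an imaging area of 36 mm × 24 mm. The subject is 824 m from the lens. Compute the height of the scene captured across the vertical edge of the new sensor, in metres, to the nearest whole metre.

316 m

The focal length stays 62.5 mm; the relevant sensor dimension is now h = 24 mm. Object distance dₒ = 824 m = 824000 mm.
Thin-lens field height W = h·(dₒ − f)/f = 24 × (824000 − 62.5)/62.5 ≈ 316392.000 mm = 316.392 m.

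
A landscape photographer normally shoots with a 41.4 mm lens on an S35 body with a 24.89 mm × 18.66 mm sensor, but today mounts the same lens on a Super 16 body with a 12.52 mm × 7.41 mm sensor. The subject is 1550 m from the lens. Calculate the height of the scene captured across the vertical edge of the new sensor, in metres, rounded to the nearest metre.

The focal length stays 41.4 mm; the relevant sensor dimension is now h = 7.41 mm. Object distance dₒ = 1550 m = 1.55e+06 mm.
Thin-lens field height W = h·(dₒ − f)/f = 7.41 × (1.55e+06 − 41.4)/41.4 ≈ 277420.126 mm = 277.42 m.

277 m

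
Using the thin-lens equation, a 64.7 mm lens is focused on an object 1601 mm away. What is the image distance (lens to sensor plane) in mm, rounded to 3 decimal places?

1/dᵢ = 1/f − 1/dₒ = 1/64.7 − 1/1601 = 0.0148313 mm⁻¹.
dᵢ = 1/0.0148313 ≈ 67.4248 mm.

67.425 mm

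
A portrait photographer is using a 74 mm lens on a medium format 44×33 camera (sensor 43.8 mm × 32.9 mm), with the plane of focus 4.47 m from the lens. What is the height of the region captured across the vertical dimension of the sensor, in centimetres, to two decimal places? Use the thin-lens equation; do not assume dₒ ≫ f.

195.44 cm

dₒ: 4.47 m = 4470 mm.
Similar triangles through the lens centre give W/dₒ = h/dᵢ; with 1/f = 1/dₒ + 1/dᵢ this gives W = h·(dₒ − f)/f.
W = 32.9 mm × (4470 − 74) / 74 = 32.9 × 59.4054 ≈ 1954.438 mm = 195.444 cm.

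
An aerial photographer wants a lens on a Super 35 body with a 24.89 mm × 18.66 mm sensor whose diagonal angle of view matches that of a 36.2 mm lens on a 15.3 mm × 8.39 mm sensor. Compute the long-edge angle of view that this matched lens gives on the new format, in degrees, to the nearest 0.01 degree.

21.83°

Sensor diagonal = √(15.3² + 8.39²) = √304.4821 ≈ 17.4494 mm.
Sensor diagonal = √(24.89² + 18.66²) = √967.7077 ≈ 31.1080 mm.
Equal diagonal AOV ⇒ f₂ = f₁ · 31.1080/17.4494 = 36.2 × 1.78275 ≈ 64.5357 mm.
Long-edge AOV on the new format = 2·arctan(24.89 / (2 × 64.5357)) = 2·arctan(0.19284) ≈ 21.8298°.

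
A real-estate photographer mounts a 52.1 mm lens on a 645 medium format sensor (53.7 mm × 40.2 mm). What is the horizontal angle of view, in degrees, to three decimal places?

Angle of view α = 2·arctan(w/2f) with w = 53.7 mm and f = 52.1 mm.
w/2f = 0.51536; arctan(0.51536) ≈ 27.2645°, so α ≈ 54.5291°.

54.529°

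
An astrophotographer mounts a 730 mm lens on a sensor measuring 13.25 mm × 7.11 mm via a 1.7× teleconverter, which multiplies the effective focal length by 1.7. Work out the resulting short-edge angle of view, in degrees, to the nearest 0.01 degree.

0.33°

Effective focal length f = 730 × 1.7 = 1241 mm.
α = 2·arctan(7.11 / (2 × 1241)) = 2·arctan(0.00286) ≈ 0.3283°.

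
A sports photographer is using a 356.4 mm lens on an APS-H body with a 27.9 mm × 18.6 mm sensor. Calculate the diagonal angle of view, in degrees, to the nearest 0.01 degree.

5.39°

Sensor diagonal = √(27.9² + 18.6²) = √1124.3700 ≈ 33.5316 mm.
Angle of view α = 2·arctan(d/2f) with d = 33.5316 mm and f = 356.4 mm.
d/2f = 0.04704; arctan(0.04704) ≈ 2.6933°, so α ≈ 5.3867°.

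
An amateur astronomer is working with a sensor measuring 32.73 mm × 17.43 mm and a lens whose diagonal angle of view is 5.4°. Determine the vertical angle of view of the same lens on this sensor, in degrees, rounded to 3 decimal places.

2.540°

Sensor diagonal = √(32.73² + 17.43²) = √1375.0578 ≈ 37.0818 mm.
From the diagonal AOV: f = 37.0818 / (2·tan(2.7°)) = 37.0818 / 0.09432 ≈ 393.1585 mm.
Vertical AOV = 2·arctan(17.43 / (2 × 393.1585)) = 2·arctan(0.02217) ≈ 2.5397°.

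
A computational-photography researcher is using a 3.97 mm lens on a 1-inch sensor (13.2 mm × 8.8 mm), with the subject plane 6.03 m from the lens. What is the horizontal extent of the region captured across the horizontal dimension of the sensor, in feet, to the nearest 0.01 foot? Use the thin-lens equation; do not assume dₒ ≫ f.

dₒ: 6.03 m = 6030 mm.
Similar triangles through the lens centre give W/dₒ = w/dᵢ; with 1/f = 1/dₒ + 1/dᵢ this gives W = w·(dₒ − f)/f.
W = 13.2 mm × (6030 − 3.97) / 3.97 = 13.2 × 1517.8917 ≈ 20036.170 mm = 20036.170/304.8 ft = 65.7355 ft.

65.74 ft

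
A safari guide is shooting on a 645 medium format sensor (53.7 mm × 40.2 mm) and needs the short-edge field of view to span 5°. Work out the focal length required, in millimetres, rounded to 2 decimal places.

460.37 mm

From α = 2·arctan(h/2f) we get f = h / (2·tan(α/2)).
With h = 40.2 mm and α/2 = 2.5°, tan(α/2) ≈ 0.04366, so f ≈ 40.2 / 0.08732 ≈ 460.3657 mm.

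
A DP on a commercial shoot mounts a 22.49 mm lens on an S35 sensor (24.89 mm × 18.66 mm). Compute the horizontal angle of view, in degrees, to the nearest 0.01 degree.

Angle of view α = 2·arctan(w/2f) with w = 24.89 mm and f = 22.49 mm.
w/2f = 0.55336; arctan(0.55336) ≈ 28.9583°, so α ≈ 57.9165°.

57.92°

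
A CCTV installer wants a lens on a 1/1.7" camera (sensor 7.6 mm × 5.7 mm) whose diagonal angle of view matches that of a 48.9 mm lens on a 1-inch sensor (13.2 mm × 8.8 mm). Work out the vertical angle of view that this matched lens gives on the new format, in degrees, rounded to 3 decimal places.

Sensor diagonal = √(13.2² + 8.8²) = √251.6800 ≈ 15.8644 mm.
Sensor diagonal = √(7.6² + 5.7²) = √90.2500 ≈ 9.5000 mm.
Equal diagonal AOV ⇒ f₂ = f₁ · 9.5000/15.8644 = 48.9 × 0.59882 ≈ 29.2825 mm.
Vertical AOV on the new format = 2·arctan(5.7 / (2 × 29.2825)) = 2·arctan(0.09733) ≈ 11.1179°.

11.118°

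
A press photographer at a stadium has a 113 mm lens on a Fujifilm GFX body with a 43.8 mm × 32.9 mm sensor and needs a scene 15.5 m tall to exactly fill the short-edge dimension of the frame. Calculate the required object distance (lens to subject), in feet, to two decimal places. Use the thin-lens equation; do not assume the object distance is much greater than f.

175.03 ft

W: 15.5 m = 15500 mm.
Magnification m = h/W = dᵢ/dₒ; combined with 1/f = 1/dₒ + 1/dᵢ this gives dₒ = f·(1 + W/h).
dₒ = 113 mm × (1 + 15500/32.9) = 113 × 472.1246 ≈ 53350.082 mm = 53350.082/304.8 ft = 175.033 ft.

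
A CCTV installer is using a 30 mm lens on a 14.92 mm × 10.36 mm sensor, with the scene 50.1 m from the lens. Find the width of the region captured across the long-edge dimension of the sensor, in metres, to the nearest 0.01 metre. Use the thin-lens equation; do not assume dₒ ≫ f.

dₒ: 50.1 m = 50100 mm.
Similar triangles through the lens centre give W/dₒ = w/dᵢ; with 1/f = 1/dₒ + 1/dᵢ this gives W = w·(dₒ − f)/f.
W = 14.92 mm × (50100 − 30) / 30 = 14.92 × 1669.0000 ≈ 24901.480 mm = 24.9015 m.

24.90 m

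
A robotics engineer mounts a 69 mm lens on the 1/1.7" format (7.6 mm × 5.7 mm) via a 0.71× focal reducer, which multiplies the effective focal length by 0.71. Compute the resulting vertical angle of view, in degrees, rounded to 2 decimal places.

6.66°

Effective focal length f = 69 × 0.71 = 48.99 mm.
α = 2·arctan(5.7 / (2 × 48.99)) = 2·arctan(0.05818) ≈ 6.6589°.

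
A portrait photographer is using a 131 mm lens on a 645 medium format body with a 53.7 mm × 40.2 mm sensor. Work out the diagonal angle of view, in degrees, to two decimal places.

Sensor diagonal = √(53.7² + 40.2²) = √4499.7300 ≈ 67.0800 mm.
Angle of view α = 2·arctan(d/2f) with d = 67.0800 mm and f = 131 mm.
d/2f = 0.25603; arctan(0.25603) ≈ 14.3610°, so α ≈ 28.7220°.

28.72°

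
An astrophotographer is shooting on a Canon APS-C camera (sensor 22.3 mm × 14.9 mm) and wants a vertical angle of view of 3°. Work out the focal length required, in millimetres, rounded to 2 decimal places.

From α = 2·arctan(h/2f) we get f = h / (2·tan(α/2)).
With h = 14.9 mm and α/2 = 1.5°, tan(α/2) ≈ 0.02619, so f ≈ 14.9 / 0.05237 ≈ 284.5040 mm.

284.50 mm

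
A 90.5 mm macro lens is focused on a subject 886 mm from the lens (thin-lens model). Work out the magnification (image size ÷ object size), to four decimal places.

0.1138×

Thin lens: 1/f = 1/dₒ + 1/dᵢ → 1/dᵢ = 1/90.5 − 1/886 = 0.0099211 mm⁻¹, so dᵢ ≈ 100.7957 mm.
Magnification m = dᵢ/dₒ = 100.7957/886 ≈ 0.11376.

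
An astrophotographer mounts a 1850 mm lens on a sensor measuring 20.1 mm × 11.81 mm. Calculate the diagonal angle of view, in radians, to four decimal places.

0.0126 rad

Sensor diagonal = √(20.1² + 11.81²) = √543.4861 ≈ 23.3128 mm.
Angle of view α = 2·arctan(d/2f) with d = 23.3128 mm and f = 1850 mm.
d/2f = 0.00630; arctan(0.00630) ≈ 0.0063 rad, so α ≈ 0.0126 rad.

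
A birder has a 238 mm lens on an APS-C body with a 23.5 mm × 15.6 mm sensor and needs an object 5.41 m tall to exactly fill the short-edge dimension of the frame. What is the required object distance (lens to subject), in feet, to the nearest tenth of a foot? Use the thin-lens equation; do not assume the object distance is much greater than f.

W: 5.41 m = 5410 mm.
Magnification m = h/W = dᵢ/dₒ; combined with 1/f = 1/dₒ + 1/dᵢ this gives dₒ = f·(1 + W/h).
dₒ = 238 mm × (1 + 5410/15.6) = 238 × 347.7949 ≈ 82775.179 mm = 82775.179/304.8 ft = 271.572 ft.

271.6 ft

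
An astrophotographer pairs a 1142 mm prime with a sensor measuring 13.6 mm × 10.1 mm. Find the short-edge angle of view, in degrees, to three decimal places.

Angle of view α = 2·arctan(h/2f) with h = 10.1 mm and f = 1142 mm.
h/2f = 0.00442; arctan(0.00442) ≈ 0.2534°, so α ≈ 0.5067°.

0.507°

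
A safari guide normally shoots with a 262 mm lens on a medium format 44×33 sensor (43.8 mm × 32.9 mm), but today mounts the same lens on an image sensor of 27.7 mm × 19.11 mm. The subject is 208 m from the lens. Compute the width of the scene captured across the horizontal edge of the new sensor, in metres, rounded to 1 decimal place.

22.0 m

The focal length stays 262 mm; the relevant sensor dimension is now w = 27.7 mm. Object distance dₒ = 208 m = 208000 mm.
Thin-lens field width W = w·(dₒ − f)/f = 27.7 × (208000 − 262)/262 ≈ 21963.140 mm = 21.9631 m.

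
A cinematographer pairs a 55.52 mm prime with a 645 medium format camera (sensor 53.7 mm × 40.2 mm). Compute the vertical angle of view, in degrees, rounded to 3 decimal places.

Angle of view α = 2·arctan(h/2f) with h = 40.2 mm and f = 55.52 mm.
h/2f = 0.36203; arctan(0.36203) ≈ 19.9019°, so α ≈ 39.8037°.

39.804°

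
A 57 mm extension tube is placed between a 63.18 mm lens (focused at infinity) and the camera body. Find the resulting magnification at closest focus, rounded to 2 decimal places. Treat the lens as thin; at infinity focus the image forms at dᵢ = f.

The tube moves the image plane from f to f + e, so dᵢ = 63.18 + 57 = 120.18 mm. Focus is achieved when 1/f = 1/dₒ + 1/dᵢ, giving dₒ = 1/(1/f − 1/(f+e)).
Magnification m = dᵢ/dₒ = (f+e)·(1/f − 1/(f+e)) = e/f = 57/63.18 ≈ 0.9022.

0.90×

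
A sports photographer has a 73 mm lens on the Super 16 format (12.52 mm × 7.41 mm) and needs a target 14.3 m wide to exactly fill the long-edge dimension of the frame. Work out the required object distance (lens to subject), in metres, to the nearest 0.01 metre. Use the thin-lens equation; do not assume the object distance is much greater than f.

83.45 m

W: 14.3 m = 14300 mm.
Magnification m = w/W = dᵢ/dₒ; combined with 1/f = 1/dₒ + 1/dᵢ this gives dₒ = f·(1 + W/w).
dₒ = 73 mm × (1 + 14300/12.52) = 73 × 1143.1725 ≈ 83451.594 mm = 83.4516 m.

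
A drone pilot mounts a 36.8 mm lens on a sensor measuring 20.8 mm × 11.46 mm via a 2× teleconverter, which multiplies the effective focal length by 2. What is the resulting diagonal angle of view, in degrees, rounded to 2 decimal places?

Effective focal length f = 36.8 × 2 = 73.6 mm.
Sensor diagonal = √(20.8² + 11.46²) = √563.9716 ≈ 23.7481 mm.
α = 2·arctan(23.748 / (2 × 73.6)) = 2·arctan(0.16133) ≈ 18.3294°.

18.33°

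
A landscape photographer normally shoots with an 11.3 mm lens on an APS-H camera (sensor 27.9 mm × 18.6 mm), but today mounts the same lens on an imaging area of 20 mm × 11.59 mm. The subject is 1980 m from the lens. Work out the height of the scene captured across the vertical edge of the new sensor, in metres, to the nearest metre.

The focal length stays 11.3 mm; the relevant sensor dimension is now h = 11.59 mm. Object distance dₒ = 1980 m = 1.98e+06 mm.
Thin-lens field height W = h·(dₒ − f)/f = 11.59 × (1.98e+06 − 11.3)/11.3 ≈ 2030802.569 mm = 2030.8 m.

2031 m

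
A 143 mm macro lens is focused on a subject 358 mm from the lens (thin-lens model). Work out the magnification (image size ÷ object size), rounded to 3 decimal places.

Thin lens: 1/f = 1/dₒ + 1/dᵢ → 1/dᵢ = 1/143 − 1/358 = 0.0041997 mm⁻¹, so dᵢ ≈ 238.1116 mm.
Magnification m = dᵢ/dₒ = 238.1116/358 ≈ 0.66512.

0.665×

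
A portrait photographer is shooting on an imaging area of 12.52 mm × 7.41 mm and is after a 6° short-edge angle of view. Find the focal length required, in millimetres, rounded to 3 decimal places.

From α = 2·arctan(h/2f) we get f = h / (2·tan(α/2)).
With h = 7.41 mm and α/2 = 3°, tan(α/2) ≈ 0.05241, so f ≈ 7.41 / 0.10482 ≈ 70.6956 mm.

70.696 mm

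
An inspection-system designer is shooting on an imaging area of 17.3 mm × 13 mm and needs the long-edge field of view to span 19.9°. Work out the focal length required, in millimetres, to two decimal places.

49.31 mm

From α = 2·arctan(w/2f) we get f = w / (2·tan(α/2)).
With w = 17.3 mm and α/2 = 9.95°, tan(α/2) ≈ 0.17543, so f ≈ 17.3 / 0.35085 ≈ 49.3082 mm.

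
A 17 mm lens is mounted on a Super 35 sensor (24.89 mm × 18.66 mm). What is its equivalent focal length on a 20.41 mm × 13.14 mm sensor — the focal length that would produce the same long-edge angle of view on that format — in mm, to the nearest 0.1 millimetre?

Equal angle of view means equal width/f ratio, so f₂ = f₁ · (width₂/width₁) = 17 × 20.41/24.89.
f₂ = 17 × 0.82001 ≈ 13.940 mm.

13.9 mm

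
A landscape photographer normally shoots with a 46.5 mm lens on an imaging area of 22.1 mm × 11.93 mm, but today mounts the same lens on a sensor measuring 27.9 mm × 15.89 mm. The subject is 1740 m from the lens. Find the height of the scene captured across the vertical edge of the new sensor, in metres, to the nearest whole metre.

595 m

The focal length stays 46.5 mm; the relevant sensor dimension is now h = 15.89 mm. Object distance dₒ = 1740 m = 1.74e+06 mm.
Thin-lens field height W = h·(dₒ − f)/f = 15.89 × (1.74e+06 − 46.5)/46.5 ≈ 594577.658 mm = 594.578 m.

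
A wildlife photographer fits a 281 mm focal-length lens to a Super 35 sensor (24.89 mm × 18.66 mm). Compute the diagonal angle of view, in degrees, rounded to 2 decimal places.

6.34°

Sensor diagonal = √(24.89² + 18.66²) = √967.7077 ≈ 31.1080 mm.
Angle of view α = 2·arctan(d/2f) with d = 31.1080 mm and f = 281 mm.
d/2f = 0.05535; arctan(0.05535) ≈ 3.1682°, so α ≈ 6.3364°.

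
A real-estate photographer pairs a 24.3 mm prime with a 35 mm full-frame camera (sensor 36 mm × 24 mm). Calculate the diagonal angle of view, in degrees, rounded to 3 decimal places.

83.355°

Sensor diagonal = √(36² + 24²) = √1872.0000 ≈ 43.2666 mm.
Angle of view α = 2·arctan(d/2f) with d = 43.2666 mm and f = 24.3 mm.
d/2f = 0.89026; arctan(0.89026) ≈ 41.6774°, so α ≈ 83.3548°.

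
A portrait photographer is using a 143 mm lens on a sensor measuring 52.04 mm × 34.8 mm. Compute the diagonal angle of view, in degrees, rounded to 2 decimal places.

24.69°

Sensor diagonal = √(52.04² + 34.8²) = √3919.2016 ≈ 62.6035 mm.
Angle of view α = 2·arctan(d/2f) with d = 62.6035 mm and f = 143 mm.
d/2f = 0.21889; arctan(0.21889) ≈ 12.3469°, so α ≈ 24.6939°.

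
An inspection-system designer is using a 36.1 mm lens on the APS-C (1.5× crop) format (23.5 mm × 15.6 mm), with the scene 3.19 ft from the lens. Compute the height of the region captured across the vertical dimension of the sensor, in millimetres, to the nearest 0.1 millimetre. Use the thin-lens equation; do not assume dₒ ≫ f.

404.6 mm

dₒ: 3.19 ft × 304.8 mm/ft = 972.31 mm.
Similar triangles through the lens centre give W/dₒ = h/dᵢ; with 1/f = 1/dₒ + 1/dᵢ this gives W = h·(dₒ − f)/f.
W = 15.6 mm × (972.312 − 36.1) / 36.1 = 15.6 × 25.9338 ≈ 404.568 mm.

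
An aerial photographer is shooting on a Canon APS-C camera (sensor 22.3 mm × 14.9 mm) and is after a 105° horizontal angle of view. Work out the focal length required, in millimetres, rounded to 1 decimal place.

From α = 2·arctan(w/2f) we get f = w / (2·tan(α/2)).
With w = 22.3 mm and α/2 = 52.5°, tan(α/2) ≈ 1.30323, so f ≈ 22.3 / 2.60645 ≈ 8.5557 mm.

8.6 mm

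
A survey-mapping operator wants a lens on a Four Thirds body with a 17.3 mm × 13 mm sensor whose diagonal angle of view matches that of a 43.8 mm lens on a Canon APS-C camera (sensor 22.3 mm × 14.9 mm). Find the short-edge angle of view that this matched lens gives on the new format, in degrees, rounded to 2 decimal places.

20.84°

Sensor diagonal = √(22.3² + 14.9²) = √719.3000 ≈ 26.8198 mm.
Sensor diagonal = √(17.3² + 13²) = √468.2900 ≈ 21.6400 mm.
Equal diagonal AOV ⇒ f₂ = f₁ · 21.6400/26.8198 = 43.8 × 0.80687 ≈ 35.3408 mm.
Short-edge AOV on the new format = 2·arctan(13 / (2 × 35.3408)) = 2·arctan(0.18392) ≈ 20.8431°.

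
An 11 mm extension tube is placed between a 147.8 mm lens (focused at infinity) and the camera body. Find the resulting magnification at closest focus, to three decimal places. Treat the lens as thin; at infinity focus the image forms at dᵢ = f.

The tube moves the image plane from f to f + e, so dᵢ = 147.8 + 11 = 158.8 mm. Focus is achieved when 1/f = 1/dₒ + 1/dᵢ, giving dₒ = 1/(1/f − 1/(f+e)).
Magnification m = dᵢ/dₒ = (f+e)·(1/f − 1/(f+e)) = e/f = 11/147.8 ≈ 0.0744.

0.074×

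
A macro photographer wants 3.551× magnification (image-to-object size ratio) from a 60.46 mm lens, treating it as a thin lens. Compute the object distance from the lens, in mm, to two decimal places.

77.49 mm

With m = dᵢ/dₒ and 1/f = 1/dₒ + 1/dᵢ, substituting dᵢ = m·dₒ gives 1/f = (1 + 1/m)/dₒ, hence dₒ = f·(1 + 1/m).
dₒ = 60.46 × (1 + 1/3.551) = 60.46 × 1.28161 ≈ 77.486 mm.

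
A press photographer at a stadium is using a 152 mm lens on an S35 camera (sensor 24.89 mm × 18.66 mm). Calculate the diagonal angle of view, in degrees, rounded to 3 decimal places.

11.685°

Sensor diagonal = √(24.89² + 18.66²) = √967.7077 ≈ 31.1080 mm.
Angle of view α = 2·arctan(d/2f) with d = 31.1080 mm and f = 152 mm.
d/2f = 0.10233; arctan(0.10233) ≈ 5.8427°, so α ≈ 11.6854°.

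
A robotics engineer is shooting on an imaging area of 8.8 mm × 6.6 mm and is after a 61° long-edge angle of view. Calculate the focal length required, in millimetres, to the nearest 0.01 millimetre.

7.47 mm

From α = 2·arctan(w/2f) we get f = w / (2·tan(α/2)).
With w = 8.8 mm and α/2 = 30.5°, tan(α/2) ≈ 0.58905, so f ≈ 8.8 / 1.17809 ≈ 7.4697 mm.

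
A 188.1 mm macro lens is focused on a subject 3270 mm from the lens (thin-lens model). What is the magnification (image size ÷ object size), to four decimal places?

Thin lens: 1/f = 1/dₒ + 1/dᵢ → 1/dᵢ = 1/188.1 − 1/3270 = 0.0050105 mm⁻¹, so dᵢ ≈ 199.5805 mm.
Magnification m = dᵢ/dₒ = 199.5805/3270 ≈ 0.06103.

0.0610×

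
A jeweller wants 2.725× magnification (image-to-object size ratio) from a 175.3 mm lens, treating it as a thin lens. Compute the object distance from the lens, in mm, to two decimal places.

239.63 mm

With m = dᵢ/dₒ and 1/f = 1/dₒ + 1/dᵢ, substituting dᵢ = m·dₒ gives 1/f = (1 + 1/m)/dₒ, hence dₒ = f·(1 + 1/m).
dₒ = 175.3 × (1 + 1/2.725) = 175.3 × 1.36697 ≈ 239.630 mm.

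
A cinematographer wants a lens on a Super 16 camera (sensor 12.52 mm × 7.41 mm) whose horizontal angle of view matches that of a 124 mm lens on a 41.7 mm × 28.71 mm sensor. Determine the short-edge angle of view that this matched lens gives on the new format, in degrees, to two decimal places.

Equal horizontal AOV ⇒ f₂ = f₁ · 12.52/41.7 = 124 × 0.30024 ≈ 37.2297 mm.
Short-edge AOV on the new format = 2·arctan(7.41 / (2 × 37.2297)) = 2·arctan(0.09952) ≈ 11.3664°.

11.37°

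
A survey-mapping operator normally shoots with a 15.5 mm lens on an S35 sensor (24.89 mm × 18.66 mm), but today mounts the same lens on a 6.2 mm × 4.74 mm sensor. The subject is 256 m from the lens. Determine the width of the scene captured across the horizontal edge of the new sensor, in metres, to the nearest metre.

102 m

The focal length stays 15.5 mm; the relevant sensor dimension is now w = 6.2 mm. Object distance dₒ = 256 m = 256000 mm.
Thin-lens field width W = w·(dₒ − f)/f = 6.2 × (256000 − 15.5)/15.5 ≈ 102393.800 mm = 102.394 m.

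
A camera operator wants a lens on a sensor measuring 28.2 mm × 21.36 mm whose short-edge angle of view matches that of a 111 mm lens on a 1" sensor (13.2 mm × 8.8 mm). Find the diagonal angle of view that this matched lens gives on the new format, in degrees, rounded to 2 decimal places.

Equal short-edge AOV ⇒ f₂ = f₁ · 21.36/8.8 = 111 × 2.42727 ≈ 269.4273 mm.
Sensor diagonal = √(28.2² + 21.36²) = √1251.4896 ≈ 35.3764 mm.
Diagonal AOV on the new format = 2·arctan(35.3764 / (2 × 269.4273)) = 2·arctan(0.06565) ≈ 7.5123°.

7.51°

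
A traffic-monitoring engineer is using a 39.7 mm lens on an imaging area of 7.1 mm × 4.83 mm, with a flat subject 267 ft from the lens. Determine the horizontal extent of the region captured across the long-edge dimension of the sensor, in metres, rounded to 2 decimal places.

14.55 m

dₒ: 267 ft × 304.8 mm/ft = 81381.60 mm.
Similar triangles through the lens centre give W/dₒ = w/dᵢ; with 1/f = 1/dₒ + 1/dᵢ this gives W = w·(dₒ − f)/f.
W = 7.1 mm × (81381.6 − 39.7) / 39.7 = 7.1 × 2048.9143 ≈ 14547.291 mm = 14.5473 m.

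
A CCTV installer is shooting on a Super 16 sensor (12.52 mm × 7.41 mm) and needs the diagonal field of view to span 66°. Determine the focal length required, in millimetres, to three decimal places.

Sensor diagonal = √(12.52² + 7.41²) = √211.6585 ≈ 14.5485 mm.
From α = 2·arctan(d/2f) we get f = d / (2·tan(α/2)).
With d = 14.5485 mm and α/2 = 33°, tan(α/2) ≈ 0.64941, so f ≈ 14.5485 / 1.29882 ≈ 11.2014 mm.

11.201 mm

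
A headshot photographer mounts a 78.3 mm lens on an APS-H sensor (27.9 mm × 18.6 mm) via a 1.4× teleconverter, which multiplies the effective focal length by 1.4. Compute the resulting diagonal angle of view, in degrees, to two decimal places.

Effective focal length f = 78.3 × 1.4 = 109.62 mm.
Sensor diagonal = √(27.9² + 18.6²) = √1124.3700 ≈ 33.5316 mm.
α = 2·arctan(33.532 / (2 × 109.62)) = 2·arctan(0.15294) ≈ 17.3914°.

17.39°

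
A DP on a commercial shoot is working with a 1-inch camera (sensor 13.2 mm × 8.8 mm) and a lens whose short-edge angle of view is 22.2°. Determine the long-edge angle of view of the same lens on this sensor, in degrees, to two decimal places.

From the short-edge AOV: f = 8.8 / (2·tan(11.1°)) = 8.8 / 0.39238 ≈ 22.4270 mm.
Long-edge AOV = 2·arctan(13.2 / (2 × 22.4270)) = 2·arctan(0.29429) ≈ 32.7971°.

32.80°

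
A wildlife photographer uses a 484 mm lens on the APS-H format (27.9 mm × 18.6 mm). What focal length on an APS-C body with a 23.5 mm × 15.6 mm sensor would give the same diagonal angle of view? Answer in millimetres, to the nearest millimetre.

Sensor diagonal = √(27.9² + 18.6²) = √1124.3700 ≈ 33.5316 mm.
Sensor diagonal = √(23.5² + 15.6²) = √795.6100 ≈ 28.2066 mm.
Equal angle of view means equal diagonal/f ratio, so f₂ = f₁ · (diagonal₂/diagonal₁) = 484 × 28.2066/33.5316.
f₂ = 484 × 0.84119 ≈ 407.137 mm.

407 mm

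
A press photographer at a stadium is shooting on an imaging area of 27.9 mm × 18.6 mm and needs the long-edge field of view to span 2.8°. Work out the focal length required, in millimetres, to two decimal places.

570.80 mm

From α = 2·arctan(w/2f) we get f = w / (2·tan(α/2)).
With w = 27.9 mm and α/2 = 1.4°, tan(α/2) ≈ 0.02444, so f ≈ 27.9 / 0.04888 ≈ 570.7979 mm.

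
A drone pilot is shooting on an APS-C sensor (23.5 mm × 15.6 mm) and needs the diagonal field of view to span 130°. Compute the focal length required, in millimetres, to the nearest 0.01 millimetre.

6.58 mm

Sensor diagonal = √(23.5² + 15.6²) = √795.6100 ≈ 28.2066 mm.
From α = 2·arctan(d/2f) we get f = d / (2·tan(α/2)).
With d = 28.2066 mm and α/2 = 65°, tan(α/2) ≈ 2.14451, so f ≈ 28.2066 / 4.28901 ≈ 6.5765 mm.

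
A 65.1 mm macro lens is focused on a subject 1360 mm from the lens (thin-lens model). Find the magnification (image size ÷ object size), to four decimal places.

0.0503×

Thin lens: 1/f = 1/dₒ + 1/dᵢ → 1/dᵢ = 1/65.1 − 1/1360 = 0.0146257 mm⁻¹, so dᵢ ≈ 68.3728 mm.
Magnification m = dᵢ/dₒ = 68.3728/1360 ≈ 0.05027.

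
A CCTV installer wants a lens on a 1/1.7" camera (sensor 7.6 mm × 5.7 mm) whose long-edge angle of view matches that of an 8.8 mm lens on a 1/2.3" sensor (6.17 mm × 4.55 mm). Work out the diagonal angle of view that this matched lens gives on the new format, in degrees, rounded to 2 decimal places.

47.33°

Equal long-edge AOV ⇒ f₂ = f₁ · 7.6/6.17 = 8.8 × 1.23177 ≈ 10.8395 mm.
Sensor diagonal = √(7.6² + 5.7²) = √90.2500 ≈ 9.5000 mm.
Diagonal AOV on the new format = 2·arctan(9.5000 / (2 × 10.8395)) = 2·arctan(0.43821) ≈ 47.3270°.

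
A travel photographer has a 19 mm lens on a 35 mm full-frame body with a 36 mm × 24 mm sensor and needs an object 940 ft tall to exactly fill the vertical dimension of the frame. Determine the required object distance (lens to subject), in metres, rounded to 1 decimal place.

W: 940 ft × 304.8 mm/ft = 286511.99 mm.
Magnification m = h/W = dᵢ/dₒ; combined with 1/f = 1/dₒ + 1/dᵢ this gives dₒ = f·(1 + W/h).
dₒ = 19 mm × (1 + 286512/24) = 19 × 11938.9996 ≈ 226840.993 mm = 226.841 m.

226.8 m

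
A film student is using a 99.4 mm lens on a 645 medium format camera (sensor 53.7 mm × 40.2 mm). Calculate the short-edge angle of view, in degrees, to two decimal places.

22.86°

Angle of view α = 2·arctan(h/2f) with h = 40.2 mm and f = 99.4 mm.
h/2f = 0.20221; arctan(0.20221) ≈ 11.4318°, so α ≈ 22.8636°.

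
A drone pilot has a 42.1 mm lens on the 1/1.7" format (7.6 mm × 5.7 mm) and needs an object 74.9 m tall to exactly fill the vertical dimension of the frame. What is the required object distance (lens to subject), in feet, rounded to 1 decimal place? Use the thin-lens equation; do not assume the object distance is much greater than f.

W: 74.9 m = 74900 mm.
Magnification m = h/W = dᵢ/dₒ; combined with 1/f = 1/dₒ + 1/dᵢ this gives dₒ = f·(1 + W/h).
dₒ = 42.1 mm × (1 + 74900/5.7) = 42.1 × 13141.3509 ≈ 553250.872 mm = 553250.872/304.8 ft = 1815.13 ft.

1815.1 ft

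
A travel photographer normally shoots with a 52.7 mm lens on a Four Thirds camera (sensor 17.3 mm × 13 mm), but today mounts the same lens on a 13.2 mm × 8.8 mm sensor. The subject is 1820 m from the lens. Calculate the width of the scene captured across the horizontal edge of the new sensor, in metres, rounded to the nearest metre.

456 m

The focal length stays 52.7 mm; the relevant sensor dimension is now w = 13.2 mm. Object distance dₒ = 1820 m = 1.82e+06 mm.
Thin-lens field width W = w·(dₒ − f)/f = 13.2 × (1.82e+06 − 52.7)/52.7 ≈ 455850.178 mm = 455.85 m.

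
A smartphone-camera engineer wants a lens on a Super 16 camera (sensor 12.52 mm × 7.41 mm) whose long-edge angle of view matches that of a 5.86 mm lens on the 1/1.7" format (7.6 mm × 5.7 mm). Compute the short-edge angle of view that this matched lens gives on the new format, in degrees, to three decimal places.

41.993°

Equal long-edge AOV ⇒ f₂ = f₁ · 12.52/7.6 = 5.86 × 1.64737 ≈ 9.6536 mm.
Short-edge AOV on the new format = 2·arctan(7.41 / (2 × 9.6536)) = 2·arctan(0.38380) ≈ 41.9932°.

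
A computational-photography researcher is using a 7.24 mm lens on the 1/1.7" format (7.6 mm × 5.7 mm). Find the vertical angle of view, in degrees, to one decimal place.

Angle of view α = 2·arctan(h/2f) with h = 5.7 mm and f = 7.24 mm.
h/2f = 0.39365; arctan(0.39365) ≈ 21.4869°, so α ≈ 42.9738°.

43.0°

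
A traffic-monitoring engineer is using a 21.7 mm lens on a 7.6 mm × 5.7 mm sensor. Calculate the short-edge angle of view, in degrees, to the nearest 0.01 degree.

Angle of view α = 2·arctan(h/2f) with h = 5.7 mm and f = 21.7 mm.
h/2f = 0.13134; arctan(0.13134) ≈ 7.4822°, so α ≈ 14.9644°.

14.96°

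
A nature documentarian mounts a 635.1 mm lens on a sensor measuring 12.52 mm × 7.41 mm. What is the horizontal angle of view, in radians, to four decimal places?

Angle of view α = 2·arctan(w/2f) with w = 12.52 mm and f = 635.1 mm.
w/2f = 0.00986; arctan(0.00986) ≈ 0.0099 rad, so α ≈ 0.0197 rad.

0.0197 rad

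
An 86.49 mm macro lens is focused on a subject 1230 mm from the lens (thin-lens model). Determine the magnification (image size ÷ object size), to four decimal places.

Thin lens: 1/f = 1/dₒ + 1/dᵢ → 1/dᵢ = 1/86.49 − 1/1230 = 0.0107490 mm⁻¹, so dᵢ ≈ 93.0317 mm.
Magnification m = dᵢ/dₒ = 93.0317/1230 ≈ 0.07564.

0.0756×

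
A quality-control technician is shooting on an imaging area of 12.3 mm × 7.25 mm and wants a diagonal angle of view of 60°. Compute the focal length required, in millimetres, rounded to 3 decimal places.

Sensor diagonal = √(12.3² + 7.25²) = √203.8525 ≈ 14.2777 mm.
From α = 2·arctan(d/2f) we get f = d / (2·tan(α/2)).
With d = 14.2777 mm and α/2 = 30°, tan(α/2) ≈ 0.57735, so f ≈ 14.2777 / 1.15470 ≈ 12.3648 mm.

12.365 mm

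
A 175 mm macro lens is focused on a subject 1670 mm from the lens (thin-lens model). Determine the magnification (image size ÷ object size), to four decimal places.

Thin lens: 1/f = 1/dₒ + 1/dᵢ → 1/dᵢ = 1/175 − 1/1670 = 0.0051155 mm⁻¹, so dᵢ ≈ 195.4849 mm.
Magnification m = dᵢ/dₒ = 195.4849/1670 ≈ 0.11706.

0.1171×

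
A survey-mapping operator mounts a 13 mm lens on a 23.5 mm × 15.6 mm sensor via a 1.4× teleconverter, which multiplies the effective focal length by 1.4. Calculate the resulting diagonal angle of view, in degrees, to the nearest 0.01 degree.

75.54°

Effective focal length f = 13 × 1.4 = 18.2 mm.
Sensor diagonal = √(23.5² + 15.6²) = √795.6100 ≈ 28.2066 mm.
α = 2·arctan(28.207 / (2 × 18.2)) = 2·arctan(0.77491) ≈ 75.5446°.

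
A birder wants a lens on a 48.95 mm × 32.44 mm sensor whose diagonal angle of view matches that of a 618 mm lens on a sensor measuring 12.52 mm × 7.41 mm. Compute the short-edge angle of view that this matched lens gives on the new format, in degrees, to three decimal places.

0.745°

Sensor diagonal = √(12.52² + 7.41²) = √211.6585 ≈ 14.5485 mm.
Sensor diagonal = √(48.95² + 32.44²) = √3448.4561 ≈ 58.7236 mm.
Equal diagonal AOV ⇒ f₂ = f₁ · 58.7236/14.5485 = 618 × 4.03640 ≈ 2494.4969 mm.
Short-edge AOV on the new format = 2·arctan(32.44 / (2 × 2494.4969)) = 2·arctan(0.00650) ≈ 0.7451°.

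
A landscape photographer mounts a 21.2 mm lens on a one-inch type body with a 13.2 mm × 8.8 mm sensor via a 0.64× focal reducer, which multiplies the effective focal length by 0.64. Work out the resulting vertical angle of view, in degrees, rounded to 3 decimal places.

Effective focal length f = 21.2 × 0.64 = 13.568 mm.
α = 2·arctan(8.8 / (2 × 13.568)) = 2·arctan(0.32429) ≈ 35.9350°.

35.935°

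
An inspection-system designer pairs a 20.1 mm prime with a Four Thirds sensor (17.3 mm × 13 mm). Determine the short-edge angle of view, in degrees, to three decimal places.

Angle of view α = 2·arctan(h/2f) with h = 13 mm and f = 20.1 mm.
h/2f = 0.32338; arctan(0.32338) ≈ 17.9203°, so α ≈ 35.8407°.

35.841°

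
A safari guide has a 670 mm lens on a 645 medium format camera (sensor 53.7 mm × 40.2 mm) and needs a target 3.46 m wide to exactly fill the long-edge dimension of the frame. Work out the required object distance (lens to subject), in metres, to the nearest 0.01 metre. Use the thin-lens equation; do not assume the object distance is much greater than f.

W: 3.46 m = 3460 mm.
Magnification m = w/W = dᵢ/dₒ; combined with 1/f = 1/dₒ + 1/dᵢ this gives dₒ = f·(1 + W/w).
dₒ = 670 mm × (1 + 3460/53.7) = 670 × 65.4320 ≈ 43839.460 mm = 43.8395 m.

43.84 m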